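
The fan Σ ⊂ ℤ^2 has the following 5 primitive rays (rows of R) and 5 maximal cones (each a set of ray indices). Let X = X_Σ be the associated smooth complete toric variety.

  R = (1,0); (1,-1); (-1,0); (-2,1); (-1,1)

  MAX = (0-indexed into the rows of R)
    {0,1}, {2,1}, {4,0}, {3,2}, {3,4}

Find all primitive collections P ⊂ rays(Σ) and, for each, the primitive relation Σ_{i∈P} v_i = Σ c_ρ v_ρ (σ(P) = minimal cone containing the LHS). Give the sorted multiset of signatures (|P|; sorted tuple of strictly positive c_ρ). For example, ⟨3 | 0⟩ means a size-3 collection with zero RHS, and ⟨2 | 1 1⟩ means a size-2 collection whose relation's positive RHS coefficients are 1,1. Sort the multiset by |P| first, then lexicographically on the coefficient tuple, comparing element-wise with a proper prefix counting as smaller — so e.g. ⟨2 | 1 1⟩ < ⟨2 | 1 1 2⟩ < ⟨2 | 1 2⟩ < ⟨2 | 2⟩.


Δ(Σ) — 5 vertices, 5 min non-faces:

  {0,2}:  v_{0} + v_{2} = 0  →  sig = ⟨2 | 0⟩
  {1,4}:  v_{1} + v_{4} = 0  →  sig = ⟨2 | 0⟩
  {0,3}:  v_{0} + v_{3} = v_{4}  →  sig = ⟨2 | 1⟩
  {1,3}:  v_{1} + v_{3} = v_{2}  →  sig = ⟨2 | 1⟩
  {2,4}:  v_{2} + v_{4} = v_{3}  →  sig = ⟨2 | 1⟩

Hence PRS(X_Σ) =
    ⟨2 | 0⟩
    ⟨2 | 0⟩
    ⟨2 | 1⟩
    ⟨2 | 1⟩
    ⟨2 | 1⟩


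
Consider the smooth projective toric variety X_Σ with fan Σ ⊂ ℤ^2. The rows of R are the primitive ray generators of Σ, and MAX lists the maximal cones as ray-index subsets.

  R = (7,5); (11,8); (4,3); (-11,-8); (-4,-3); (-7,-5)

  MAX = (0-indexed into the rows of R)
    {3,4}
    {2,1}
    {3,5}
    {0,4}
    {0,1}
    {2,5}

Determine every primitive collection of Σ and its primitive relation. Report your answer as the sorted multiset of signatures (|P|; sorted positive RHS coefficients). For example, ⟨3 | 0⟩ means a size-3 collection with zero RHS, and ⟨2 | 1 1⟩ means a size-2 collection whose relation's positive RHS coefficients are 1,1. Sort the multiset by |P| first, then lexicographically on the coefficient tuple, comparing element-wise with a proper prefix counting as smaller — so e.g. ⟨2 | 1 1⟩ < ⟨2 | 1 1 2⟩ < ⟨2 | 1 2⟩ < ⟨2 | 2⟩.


The 9 primitive collections of Σ (r=6, n=2):

  P = {0,5}:  v_{0} + v_{5} = 0 ; sig = ⟨2 | 0⟩
  P = {1,3}:  v_{1} + v_{3} = 0 ; sig = ⟨2 | 0⟩
  P = {2,4}:  v_{2} + v_{4} = 0 ; sig = ⟨2 | 0⟩
  P = {0,2}:  v_{0} + v_{2} = v_{1} ; sig = ⟨2 | 1⟩
  P = {0,3}:  v_{0} + v_{3} = v_{4} ; sig = ⟨2 | 1⟩
  P = {1,4}:  v_{1} + v_{4} = v_{0} ; sig = ⟨2 | 1⟩
  P = {1,5}:  v_{1} + v_{5} = v_{2} ; sig = ⟨2 | 1⟩
  P = {2,3}:  v_{2} + v_{3} = v_{5} ; sig = ⟨2 | 1⟩
  P = {4,5}:  v_{4} + v_{5} = v_{3} ; sig = ⟨2 | 1⟩

so the primitive-relation signature multiset is
    |P|=2: 9 collections, coeffs (), (), (), (1), (1), (1), (1), (1), (1)


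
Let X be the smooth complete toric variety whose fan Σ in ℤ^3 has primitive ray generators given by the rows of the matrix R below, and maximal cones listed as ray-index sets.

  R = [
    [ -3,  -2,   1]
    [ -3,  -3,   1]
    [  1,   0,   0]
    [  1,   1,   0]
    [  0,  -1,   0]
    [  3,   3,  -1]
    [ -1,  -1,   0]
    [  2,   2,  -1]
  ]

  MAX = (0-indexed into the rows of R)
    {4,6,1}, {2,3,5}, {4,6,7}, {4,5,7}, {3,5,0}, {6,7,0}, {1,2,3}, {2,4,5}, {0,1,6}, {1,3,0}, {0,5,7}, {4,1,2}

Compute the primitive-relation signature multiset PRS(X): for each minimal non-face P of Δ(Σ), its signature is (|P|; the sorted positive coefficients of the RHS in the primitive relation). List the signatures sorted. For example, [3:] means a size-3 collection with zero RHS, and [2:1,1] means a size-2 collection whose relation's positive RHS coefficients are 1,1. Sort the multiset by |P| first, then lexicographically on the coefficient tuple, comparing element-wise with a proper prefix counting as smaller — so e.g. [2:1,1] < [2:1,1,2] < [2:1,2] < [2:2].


|primitive collections| = 10. Relations:

  {1,5}:  v_{1} + v_{5} = 0 ; sig = [2:]
  {3,6}:  v_{3} + v_{6} = 0 ; sig = [2:]
  {0,4}:  v_{0} + v_{4} = v_{1} ; sig = [2:1]
  {1,7}:  v_{1} + v_{7} = v_{6} ; sig = [2:1]
  {2,6}:  v_{2} + v_{6} = v_{4} ; sig = [2:1]
  {3,4}:  v_{3} + v_{4} = v_{2} ; sig = [2:1]
  {3,7}:  v_{3} + v_{7} = v_{5} ; sig = [2:1]
  {5,6}:  v_{5} + v_{6} = v_{7} ; sig = [2:1]
  {0,2}:  v_{0} + v_{2} = v_{1} + v_{3} ; sig = [2:1,1]
  {2,7}:  v_{2} + v_{7} = v_{4} + v_{5} ; sig = [2:1,1]

Signatures (|P|; sorted positive RHS coefficients), sorted:
    [2:]
    [2:]
    [2:1]
    [2:1]
    [2:1]
    [2:1]
    [2:1]
    [2:1]
    [2:1,1]
    [2:1,1]


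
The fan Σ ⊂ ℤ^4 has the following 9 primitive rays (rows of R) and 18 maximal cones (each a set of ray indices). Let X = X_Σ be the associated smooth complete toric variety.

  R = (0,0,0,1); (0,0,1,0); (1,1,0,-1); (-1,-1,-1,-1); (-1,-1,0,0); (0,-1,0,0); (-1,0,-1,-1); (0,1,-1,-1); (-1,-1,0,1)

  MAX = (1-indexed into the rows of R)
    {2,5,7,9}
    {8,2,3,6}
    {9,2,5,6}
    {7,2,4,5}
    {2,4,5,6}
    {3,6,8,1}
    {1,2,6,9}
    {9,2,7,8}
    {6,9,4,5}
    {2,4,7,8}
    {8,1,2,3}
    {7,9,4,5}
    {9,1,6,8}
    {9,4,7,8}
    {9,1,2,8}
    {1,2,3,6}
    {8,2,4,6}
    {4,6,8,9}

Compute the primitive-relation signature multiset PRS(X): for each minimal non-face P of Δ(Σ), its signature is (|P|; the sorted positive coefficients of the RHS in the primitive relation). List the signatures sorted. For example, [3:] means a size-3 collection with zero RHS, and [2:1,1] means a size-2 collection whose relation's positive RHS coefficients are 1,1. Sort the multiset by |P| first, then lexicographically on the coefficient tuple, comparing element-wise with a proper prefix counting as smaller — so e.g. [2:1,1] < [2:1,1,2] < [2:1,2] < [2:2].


The 12 primitive collections of Σ (r=9, n=4):

  P = {3,9}:  v_{3} + v_{9} = 0  so sig = [2:]
  P = {1,5}:  v_{1} + v_{5} = v_{9}  so sig = [2:1]
  P = {5,8}:  v_{5} + v_{8} = v_{7}  so sig = [2:1]
  P = {6,7}:  v_{6} + v_{7} = v_{4}  so sig = [2:1]
  P = {1,7}:  v_{1} + v_{7} = v_{8} + v_{9}  so sig = [2:1,1]
  P = {1,4}:  v_{1} + v_{4} = v_{6} + v_{8} + v_{9}  so sig = [2:1,1,1]
  P = {3,5}:  v_{3} + v_{5} = v_{2} + v_{6} + v_{8}  so sig = [2:1,1,1]
  P = {3,7}:  v_{3} + v_{7} = v_{2} + v_{6} + 2·v_{8}  so sig = [2:1,1,2]
  P = {3,4}:  v_{3} + v_{4} = v_{2} + 2·v_{6} + 2·v_{8}  so sig = [2:1,2,2]
  P = {2,4,9}:  v_{2} + v_{4} + v_{9} = 2·v_{5}  so sig = [3:2]
  P = {1,2,6,8}:  v_{1} + v_{2} + v_{6} + v_{8} = 0  so sig = [4:]
  P = {2,6,8,9}:  v_{2} + v_{6} + v_{8} + v_{9} = v_{5}  so sig = [4:1]

Sorted signature multiset PRS(X):
    |P|=2: 9 collections, coeffs (), (1), (1), (1), (1,1), (1,1,1), (1,1,1), (1,1,2), (1,2,2)
    |P|=3: 1 collection, coeffs (2)
    |P|=4: 2 collections, coeffs (), (1)


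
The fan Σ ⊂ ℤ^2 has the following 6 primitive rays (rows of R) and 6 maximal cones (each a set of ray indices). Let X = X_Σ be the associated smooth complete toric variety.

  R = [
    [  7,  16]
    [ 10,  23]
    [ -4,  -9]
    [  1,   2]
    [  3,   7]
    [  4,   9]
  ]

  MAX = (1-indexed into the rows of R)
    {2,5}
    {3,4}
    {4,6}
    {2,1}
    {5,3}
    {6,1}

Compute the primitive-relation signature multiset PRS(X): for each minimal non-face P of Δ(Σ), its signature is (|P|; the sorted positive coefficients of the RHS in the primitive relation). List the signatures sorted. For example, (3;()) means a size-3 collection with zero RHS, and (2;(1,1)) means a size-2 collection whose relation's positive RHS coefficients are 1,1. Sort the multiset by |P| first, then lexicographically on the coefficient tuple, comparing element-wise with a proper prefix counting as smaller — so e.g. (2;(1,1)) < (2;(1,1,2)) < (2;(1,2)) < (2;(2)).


9 minimal non-faces of Δ(Σ) (on 6 rays):

  P={3,6}:  v_{3} + v_{6} = 0  ⇒ sig = (2;())
  P={1,3}:  v_{1} + v_{3} = v_{5}  ⇒ sig = (2;(1))
  P={1,5}:  v_{1} + v_{5} = v_{2}  ⇒ sig = (2;(1))
  P={4,5}:  v_{4} + v_{5} = v_{6}  ⇒ sig = (2;(1))
  P={5,6}:  v_{5} + v_{6} = v_{1}  ⇒ sig = (2;(1))
  P={2,4}:  v_{2} + v_{4} = v_{1} + v_{6}  ⇒ sig = (2;(1,1))
  P={1,4}:  v_{1} + v_{4} = 2·v_{6}  ⇒ sig = (2;(2))
  P={2,3}:  v_{2} + v_{3} = 2·v_{5}  ⇒ sig = (2;(2))
  P={2,6}:  v_{2} + v_{6} = 2·v_{1}  ⇒ sig = (2;(2))

Signatures (|P|; sorted positive RHS coefficients), sorted:
    (2;())
    (2;(1))
    (2;(1))
    (2;(1))
    (2;(1))
    (2;(1,1))
    (2;(2))
    (2;(2))
    (2;(2))


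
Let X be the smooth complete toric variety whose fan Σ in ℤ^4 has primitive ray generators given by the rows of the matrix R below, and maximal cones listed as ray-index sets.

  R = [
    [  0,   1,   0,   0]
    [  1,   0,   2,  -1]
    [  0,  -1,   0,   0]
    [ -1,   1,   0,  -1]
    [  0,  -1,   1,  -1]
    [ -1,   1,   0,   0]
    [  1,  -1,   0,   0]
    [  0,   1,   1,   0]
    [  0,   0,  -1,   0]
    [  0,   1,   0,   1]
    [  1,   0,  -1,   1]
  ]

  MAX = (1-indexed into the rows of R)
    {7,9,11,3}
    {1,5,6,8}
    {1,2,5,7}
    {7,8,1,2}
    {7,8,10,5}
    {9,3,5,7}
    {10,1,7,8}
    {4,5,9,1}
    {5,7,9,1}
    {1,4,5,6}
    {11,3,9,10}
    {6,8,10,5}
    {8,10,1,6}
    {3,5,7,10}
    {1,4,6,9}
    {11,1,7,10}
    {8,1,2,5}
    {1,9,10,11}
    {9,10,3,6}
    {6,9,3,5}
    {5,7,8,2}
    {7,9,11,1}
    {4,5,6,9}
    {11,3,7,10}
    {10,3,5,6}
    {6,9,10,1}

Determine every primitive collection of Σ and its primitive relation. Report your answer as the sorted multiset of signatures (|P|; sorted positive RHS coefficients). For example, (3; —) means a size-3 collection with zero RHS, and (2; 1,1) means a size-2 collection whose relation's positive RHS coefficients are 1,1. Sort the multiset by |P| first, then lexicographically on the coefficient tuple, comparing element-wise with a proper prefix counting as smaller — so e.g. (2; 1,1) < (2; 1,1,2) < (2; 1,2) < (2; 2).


23 minimal non-faces of Δ(Σ) (on 11 rays):

  P = {1,3}:  v_{1} + v_{3} = 0  →  sig = (2; —)
  P = {6,7}:  v_{6} + v_{7} = 0  →  sig = (2; —)
  P = {5,11}:  v_{5} + v_{11} = v_{7}  →  sig = (2; 1)
  P = {8,9}:  v_{8} + v_{9} = v_{1}  →  sig = (2; 1)
  P = {3,8}:  v_{3} + v_{8} = v_{5} + v_{10}  →  sig = (2; 1,1)
  P = {4,10}:  v_{4} + v_{10} = v_{1} + v_{6}  →  sig = (2; 1,1)
  P = {4,11}:  v_{4} + v_{11} = v_{1} + v_{9}  →  sig = (2; 1,1)
  P = {6,11}:  v_{6} + v_{11} = v_{9} + v_{10}  →  sig = (2; 1,1)
  P = {2,3}:  v_{2} + v_{3} = v_{5} + v_{7} + v_{8}  →  sig = (2; 1,1,1)
  P = {2,6}:  v_{2} + v_{6} = v_{1} + v_{5} + v_{8}  →  sig = (2; 1,1,1)
  P = {3,4}:  v_{3} + v_{4} = v_{5} + v_{6} + v_{9}  →  sig = (2; 1,1,1)
  P = {4,7}:  v_{4} + v_{7} = v_{1} + v_{5} + v_{9}  →  sig = (2; 1,1,1)
  P = {8,11}:  v_{8} + v_{11} = v_{1} + v_{7} + v_{10}  →  sig = (2; 1,1,1)
  P = {2,9}:  v_{2} + v_{9} = 2·v_{1} + v_{5} + v_{7}  →  sig = (2; 1,1,2)
  P = {2,11}:  v_{2} + v_{11} = v_{1} + 2·v_{7} + v_{8}  →  sig = (2; 1,1,2)
  P = {4,8}:  v_{4} + v_{8} = 2·v_{1} + v_{5} + v_{6}  →  sig = (2; 1,1,2)
  P = {2,10}:  v_{2} + v_{10} = v_{7} + 2·v_{8}  →  sig = (2; 1,2)
  P = {2,4}:  v_{2} + v_{4} = 3·v_{1} + 2·v_{5}  →  sig = (2; 2,3)
  P = {5,9,10}:  v_{5} + v_{9} + v_{10} = 0  →  sig = (3; —)
  P = {1,5,10}:  v_{1} + v_{5} + v_{10} = v_{8}  →  sig = (3; 1)
  P = {7,9,10}:  v_{7} + v_{9} + v_{10} = v_{11}  →  sig = (3; 1)
  P = {1,5,6,9}:  v_{1} + v_{5} + v_{6} + v_{9} = v_{4}  →  sig = (4; 1)
  P = {1,5,7,8}:  v_{1} + v_{5} + v_{7} + v_{8} = v_{2}  →  sig = (4; 1)

Signatures (|P|; sorted positive RHS coefficients), sorted:
{ (2; —) ×2,  (2; 1) ×2,  (2; 1,1) ×4,  (2; 1,1,1) ×5,  (2; 1,1,2) ×3,  (2; 1,2),  (2; 2,3),  (3; —),  (3; 1) ×2,  (4; 1) ×2 }


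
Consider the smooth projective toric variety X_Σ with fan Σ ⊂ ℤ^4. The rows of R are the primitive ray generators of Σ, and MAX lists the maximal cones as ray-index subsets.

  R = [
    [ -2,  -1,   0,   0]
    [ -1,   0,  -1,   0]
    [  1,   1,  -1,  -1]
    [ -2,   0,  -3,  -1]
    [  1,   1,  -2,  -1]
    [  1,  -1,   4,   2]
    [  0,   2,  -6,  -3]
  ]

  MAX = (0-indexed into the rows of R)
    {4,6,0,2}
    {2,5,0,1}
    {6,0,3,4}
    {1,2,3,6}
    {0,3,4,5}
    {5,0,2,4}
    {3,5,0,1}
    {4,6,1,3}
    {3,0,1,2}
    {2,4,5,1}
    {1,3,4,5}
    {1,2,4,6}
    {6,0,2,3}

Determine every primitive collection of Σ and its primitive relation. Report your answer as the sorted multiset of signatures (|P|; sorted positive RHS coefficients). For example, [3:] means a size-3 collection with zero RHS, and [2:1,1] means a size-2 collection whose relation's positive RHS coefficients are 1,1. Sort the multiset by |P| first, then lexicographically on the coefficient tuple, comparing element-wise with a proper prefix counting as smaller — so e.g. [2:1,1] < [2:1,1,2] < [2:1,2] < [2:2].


5 minimal non-faces of Δ(Σ) (on 7 rays):

  • {5,6}:  v_{5} + v_{6} = v_{4} ; sig = [2:1]
  • {2,3,5}:  v_{2} + v_{3} + v_{5} = 0 ; sig = [3:]
  • {0,1,4}:  v_{0} + v_{1} + v_{4} = v_{3} ; sig = [3:1]
  • {2,3,4}:  v_{2} + v_{3} + v_{4} = v_{6} ; sig = [3:1]
  • {0,1,6}:  v_{0} + v_{1} + v_{6} = v_{2} + 2·v_{3} ; sig = [3:1,2]

so the primitive-relation signature multiset is
    [2:1]
    [3:]
    [3:1]
    [3:1]
    [3:1,2]


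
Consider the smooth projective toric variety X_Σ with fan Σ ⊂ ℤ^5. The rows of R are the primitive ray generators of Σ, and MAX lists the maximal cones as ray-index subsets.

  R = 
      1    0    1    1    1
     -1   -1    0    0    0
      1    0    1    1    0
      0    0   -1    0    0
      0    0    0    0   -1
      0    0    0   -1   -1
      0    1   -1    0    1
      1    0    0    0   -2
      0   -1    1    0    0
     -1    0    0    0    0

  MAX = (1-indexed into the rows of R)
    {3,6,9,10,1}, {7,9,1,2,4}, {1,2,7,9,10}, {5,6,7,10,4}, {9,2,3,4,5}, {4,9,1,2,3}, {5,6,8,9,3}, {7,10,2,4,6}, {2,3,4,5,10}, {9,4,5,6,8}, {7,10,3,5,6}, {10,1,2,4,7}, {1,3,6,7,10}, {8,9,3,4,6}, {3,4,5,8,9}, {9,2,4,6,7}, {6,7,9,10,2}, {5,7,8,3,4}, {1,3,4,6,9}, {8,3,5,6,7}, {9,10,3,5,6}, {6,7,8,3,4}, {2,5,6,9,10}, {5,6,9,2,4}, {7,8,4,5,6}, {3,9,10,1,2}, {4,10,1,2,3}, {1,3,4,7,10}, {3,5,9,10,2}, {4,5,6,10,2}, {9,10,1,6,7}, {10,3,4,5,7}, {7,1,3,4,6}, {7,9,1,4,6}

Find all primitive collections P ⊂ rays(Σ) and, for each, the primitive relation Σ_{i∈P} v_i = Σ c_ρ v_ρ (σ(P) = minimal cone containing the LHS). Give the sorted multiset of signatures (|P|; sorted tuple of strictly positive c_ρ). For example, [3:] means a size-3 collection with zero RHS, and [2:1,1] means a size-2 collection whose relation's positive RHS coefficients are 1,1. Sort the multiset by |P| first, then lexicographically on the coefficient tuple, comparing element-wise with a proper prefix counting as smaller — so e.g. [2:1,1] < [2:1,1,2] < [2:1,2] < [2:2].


Minimal non-faces — 15 found among 10 rays, 34 max cones:

  • {1,5}:  v_{1} + v_{5} = v_{3} — sig = [2:1]
  • {1,8}:  v_{1} + v_{8} = 2·v_{3} + v_{4} + v_{6} — sig = [2:1,1,2]
  • {2,8}:  v_{2} + v_{8} = v_{4} + 2·v_{5} + v_{9} — sig = [2:1,1,2]
  • {8,10}:  v_{8} + v_{10} = 2·v_{5} — sig = [2:2]
  • {5,7,9}:  v_{5} + v_{7} + v_{9} = 0 — sig = [3:]
  • {1,2,6}:  v_{1} + v_{2} + v_{6} = v_{9} — sig = [3:1]
  • {3,7,9}:  v_{3} + v_{7} + v_{9} = v_{1} — sig = [3:1]
  • {4,9,10}:  v_{4} + v_{9} + v_{10} = v_{2} — sig = [3:1]
  • {2,3,6}:  v_{2} + v_{3} + v_{6} = v_{5} + v_{9} — sig = [3:1,1]
  • {2,5,7}:  v_{2} + v_{5} + v_{7} = v_{4} + v_{10} — sig = [3:1,1]
  • {2,3,7}:  v_{2} + v_{3} + v_{7} = v_{1} + v_{4} + v_{10} — sig = [3:1,1,1]
  • {7,8,9}:  v_{7} + v_{8} + v_{9} = v_{3} + v_{4} + v_{6} — sig = [3:1,1,1]
  • {1,4,6,10}:  v_{1} + v_{4} + v_{6} + v_{10} = 0 — sig = [4:]
  • {3,4,5,6}:  v_{3} + v_{4} + v_{5} + v_{6} = v_{8} — sig = [4:1]
  • {3,4,6,10}:  v_{3} + v_{4} + v_{6} + v_{10} = v_{5} — sig = [4:1]

so the primitive-relation signature multiset is
    |P|=2: 4 collections, coeffs (1), (1,1,2), (1,1,2), (2)
    |P|=3: 8 collections, coeffs (), (1), (1), (1), (1,1), (1,1), (1,1,1), (1,1,1)
    |P|=4: 3 collections, coeffs (), (1), (1)


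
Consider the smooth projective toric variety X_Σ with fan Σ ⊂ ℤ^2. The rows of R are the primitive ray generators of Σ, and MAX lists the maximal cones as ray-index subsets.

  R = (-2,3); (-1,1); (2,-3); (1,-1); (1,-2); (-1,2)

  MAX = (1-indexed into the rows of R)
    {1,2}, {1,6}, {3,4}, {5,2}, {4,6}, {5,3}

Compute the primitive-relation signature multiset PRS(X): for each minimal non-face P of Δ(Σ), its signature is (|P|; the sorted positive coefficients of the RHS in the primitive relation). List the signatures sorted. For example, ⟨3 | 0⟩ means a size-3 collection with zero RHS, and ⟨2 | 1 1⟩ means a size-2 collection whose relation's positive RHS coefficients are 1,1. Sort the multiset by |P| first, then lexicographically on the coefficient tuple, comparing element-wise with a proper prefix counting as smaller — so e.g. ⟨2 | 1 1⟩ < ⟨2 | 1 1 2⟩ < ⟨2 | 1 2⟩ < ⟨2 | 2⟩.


9 minimal non-faces of Δ(Σ) (on 6 rays):

  {1,3}:  v_{1} + v_{3} = 0  ⇒ sig = ⟨2 | 0⟩
  {2,4}:  v_{2} + v_{4} = 0  ⇒ sig = ⟨2 | 0⟩
  {5,6}:  v_{5} + v_{6} = 0  ⇒ sig = ⟨2 | 0⟩
  {1,4}:  v_{1} + v_{4} = v_{6}  ⇒ sig = ⟨2 | 1⟩
  {1,5}:  v_{1} + v_{5} = v_{2}  ⇒ sig = ⟨2 | 1⟩
  {2,3}:  v_{2} + v_{3} = v_{5}  ⇒ sig = ⟨2 | 1⟩
  {2,6}:  v_{2} + v_{6} = v_{1}  ⇒ sig = ⟨2 | 1⟩
  {3,6}:  v_{3} + v_{6} = v_{4}  ⇒ sig = ⟨2 | 1⟩
  {4,5}:  v_{4} + v_{5} = v_{3}  ⇒ sig = ⟨2 | 1⟩

Signatures (|P|; sorted positive RHS coefficients), sorted:
    ⟨2 | 0⟩
    ⟨2 | 0⟩
    ⟨2 | 0⟩
    ⟨2 | 1⟩
    ⟨2 | 1⟩
    ⟨2 | 1⟩
    ⟨2 | 1⟩
    ⟨2 | 1⟩
    ⟨2 | 1⟩


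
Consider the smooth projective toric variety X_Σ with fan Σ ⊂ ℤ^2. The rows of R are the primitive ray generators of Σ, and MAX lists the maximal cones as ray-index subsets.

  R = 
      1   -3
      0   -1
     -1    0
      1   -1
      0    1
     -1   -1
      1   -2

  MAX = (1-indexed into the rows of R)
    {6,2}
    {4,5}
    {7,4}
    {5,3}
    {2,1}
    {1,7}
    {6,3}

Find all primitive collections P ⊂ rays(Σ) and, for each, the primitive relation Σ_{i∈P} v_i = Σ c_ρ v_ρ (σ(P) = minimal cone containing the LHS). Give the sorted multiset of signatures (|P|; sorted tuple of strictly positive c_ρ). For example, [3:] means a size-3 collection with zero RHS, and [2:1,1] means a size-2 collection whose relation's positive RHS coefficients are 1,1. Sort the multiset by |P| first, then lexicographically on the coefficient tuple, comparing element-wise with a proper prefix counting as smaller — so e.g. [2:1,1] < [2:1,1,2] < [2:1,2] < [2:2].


Σ has 14 primitive collections:

  {2,5}:  v_{2} + v_{5} = 0 ; sig = [2:]
  {1,5}:  v_{1} + v_{5} = v_{7} ; sig = [2:1]
  {2,3}:  v_{2} + v_{3} = v_{6} ; sig = [2:1]
  {2,4}:  v_{2} + v_{4} = v_{7} ; sig = [2:1]
  {2,7}:  v_{2} + v_{7} = v_{1} ; sig = [2:1]
  {3,4}:  v_{3} + v_{4} = v_{2} ; sig = [2:1]
  {5,6}:  v_{5} + v_{6} = v_{3} ; sig = [2:1]
  {5,7}:  v_{5} + v_{7} = v_{4} ; sig = [2:1]
  {1,4}:  v_{1} + v_{4} = 2·v_{7} ; sig = [2:2]
  {3,7}:  v_{3} + v_{7} = 2·v_{2} ; sig = [2:2]
  {4,6}:  v_{4} + v_{6} = 2·v_{2} ; sig = [2:2]
  {1,3}:  v_{1} + v_{3} = 3·v_{2} ; sig = [2:3]
  {6,7}:  v_{6} + v_{7} = 3·v_{2} ; sig = [2:3]
  {1,6}:  v_{1} + v_{6} = 4·v_{2} ; sig = [2:4]

Sorted signature multiset PRS(X):
[[2:], [2:1], [2:1], [2:1], [2:1], [2:1], [2:1], [2:1], [2:2], [2:2], [2:2], [2:3], [2:3], [2:4]]


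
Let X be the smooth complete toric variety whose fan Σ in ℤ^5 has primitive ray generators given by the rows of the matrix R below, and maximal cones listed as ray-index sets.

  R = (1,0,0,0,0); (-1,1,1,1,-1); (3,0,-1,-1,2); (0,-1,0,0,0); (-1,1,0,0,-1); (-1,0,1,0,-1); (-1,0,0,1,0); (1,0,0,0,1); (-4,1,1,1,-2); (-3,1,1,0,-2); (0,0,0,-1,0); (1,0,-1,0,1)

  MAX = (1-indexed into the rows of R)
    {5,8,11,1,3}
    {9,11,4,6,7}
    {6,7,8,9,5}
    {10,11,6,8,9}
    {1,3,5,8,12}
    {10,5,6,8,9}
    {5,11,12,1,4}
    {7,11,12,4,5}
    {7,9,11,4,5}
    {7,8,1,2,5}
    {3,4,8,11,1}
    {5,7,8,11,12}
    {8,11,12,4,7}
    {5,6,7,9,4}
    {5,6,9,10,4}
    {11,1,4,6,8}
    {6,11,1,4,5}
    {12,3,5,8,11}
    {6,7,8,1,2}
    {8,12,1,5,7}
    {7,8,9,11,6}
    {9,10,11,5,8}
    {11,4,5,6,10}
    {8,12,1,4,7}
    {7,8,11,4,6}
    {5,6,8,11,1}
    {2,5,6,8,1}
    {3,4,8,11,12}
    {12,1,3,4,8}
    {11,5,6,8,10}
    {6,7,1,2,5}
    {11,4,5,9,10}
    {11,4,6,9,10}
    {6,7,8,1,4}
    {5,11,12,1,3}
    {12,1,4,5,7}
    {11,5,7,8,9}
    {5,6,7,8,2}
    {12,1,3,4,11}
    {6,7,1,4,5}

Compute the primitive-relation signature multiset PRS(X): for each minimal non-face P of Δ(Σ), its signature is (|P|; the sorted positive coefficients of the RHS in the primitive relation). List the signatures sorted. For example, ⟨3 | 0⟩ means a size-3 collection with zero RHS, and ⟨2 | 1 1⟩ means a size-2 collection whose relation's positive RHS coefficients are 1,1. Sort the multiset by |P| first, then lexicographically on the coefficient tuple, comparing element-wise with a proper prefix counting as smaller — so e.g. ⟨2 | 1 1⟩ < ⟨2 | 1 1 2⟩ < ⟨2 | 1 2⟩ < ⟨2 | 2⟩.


Minimal non-faces — 25 found among 12 rays, 40 max cones:

  • {6,12}:  v_{6} + v_{12} = 0 — sig = ⟨2 | 0⟩
  • {7,10}:  v_{7} + v_{10} = v_{9} — sig = ⟨2 | 1⟩
  • {1,10}:  v_{1} + v_{10} = v_{5} + v_{6} — sig = ⟨2 | 1 1⟩
  • {3,7}:  v_{3} + v_{7} = v_{8} + v_{12} — sig = ⟨2 | 1 1⟩
  • {1,9}:  v_{1} + v_{9} = v_{5} + v_{6} + v_{7} — sig = ⟨2 | 1 1 1⟩
  • {2,4}:  v_{2} + v_{4} = v_{1} + v_{6} + v_{7} — sig = ⟨2 | 1 1 1⟩
  • {2,11}:  v_{2} + v_{11} = v_{5} + v_{6} + v_{8} — sig = ⟨2 | 1 1 1⟩
  • {3,6}:  v_{3} + v_{6} = v_{1} + v_{8} + v_{11} — sig = ⟨2 | 1 1 1⟩
  • {3,10}:  v_{3} + v_{10} = v_{5} + v_{8} + v_{11} — sig = ⟨2 | 1 1 1⟩
  • {10,12}:  v_{10} + v_{12} = v_{5} + v_{7} + v_{11} — sig = ⟨2 | 1 1 1⟩
  • {2,12}:  v_{2} + v_{12} = v_{1} + v_{5} + v_{7} + v_{8} — sig = ⟨2 | 1 1 1 1⟩
  • {3,9}:  v_{3} + v_{9} = v_{5} + v_{7} + v_{8} + v_{11} — sig = ⟨2 | 1 1 1 1⟩
  • {2,3}:  v_{2} + v_{3} = v_{1} + v_{5} + 2·v_{8} — sig = ⟨2 | 1 1 2⟩
  • {9,12}:  v_{9} + v_{12} = v_{5} + 2·v_{7} + v_{11} — sig = ⟨2 | 1 1 2⟩
  • {2,10}:  v_{2} + v_{10} = 2·v_{5} + 2·v_{6} + v_{7} + v_{8} — sig = ⟨2 | 1 1 2 2⟩
  • {2,9}:  v_{2} + v_{9} = 2·v_{5} + 2·v_{6} + 2·v_{7} + v_{8} — sig = ⟨2 | 1 2 2 2⟩
  • {1,7,11}:  v_{1} + v_{7} + v_{11} = 0 — sig = ⟨3 | 0⟩
  • {4,5,8}:  v_{4} + v_{5} + v_{8} = 0 — sig = ⟨3 | 0⟩
  • {3,4,5}:  v_{3} + v_{4} + v_{5} = v_{1} + v_{11} + v_{12} — sig = ⟨3 | 1 1 1⟩
  • {4,8,10}:  v_{4} + v_{8} + v_{10} = v_{6} + v_{7} + v_{11} — sig = ⟨3 | 1 1 1⟩
  • {4,8,9}:  v_{4} + v_{8} + v_{9} = v_{6} + 2·v_{7} + v_{11} — sig = ⟨3 | 1 1 2⟩
  • {1,8,11,12}:  v_{1} + v_{8} + v_{11} + v_{12} = v_{3} — sig = ⟨4 | 1⟩
  • {5,6,7,11}:  v_{5} + v_{6} + v_{7} + v_{11} = v_{10} — sig = ⟨4 | 1⟩
  • {5,6,9,11}:  v_{5} + v_{6} + v_{9} + v_{11} = 2·v_{10} — sig = ⟨4 | 2⟩
  • {1,5,6,7,8}:  v_{1} + v_{5} + v_{6} + v_{7} + v_{8} = v_{2} — sig = ⟨5 | 1⟩

so the primitive-relation signature multiset is
    |P|=2: 16 collections, coeffs (), (1), (1,1), (1,1), (1,1,1), (1,1,1), (1,1,1), (1,1,1), (1,1,1), (1,1,1), (1,1,1,1), (1,1,1,1), (1,1,2), (1,1,2), (1,1,2,2), (1,2,2,2)
    |P|=3: 5 collections, coeffs (), (), (1,1,1), (1,1,1), (1,1,2)
    |P|=4: 3 collections, coeffs (1), (1), (2)
    |P|=5: 1 collection, coeffs (1)


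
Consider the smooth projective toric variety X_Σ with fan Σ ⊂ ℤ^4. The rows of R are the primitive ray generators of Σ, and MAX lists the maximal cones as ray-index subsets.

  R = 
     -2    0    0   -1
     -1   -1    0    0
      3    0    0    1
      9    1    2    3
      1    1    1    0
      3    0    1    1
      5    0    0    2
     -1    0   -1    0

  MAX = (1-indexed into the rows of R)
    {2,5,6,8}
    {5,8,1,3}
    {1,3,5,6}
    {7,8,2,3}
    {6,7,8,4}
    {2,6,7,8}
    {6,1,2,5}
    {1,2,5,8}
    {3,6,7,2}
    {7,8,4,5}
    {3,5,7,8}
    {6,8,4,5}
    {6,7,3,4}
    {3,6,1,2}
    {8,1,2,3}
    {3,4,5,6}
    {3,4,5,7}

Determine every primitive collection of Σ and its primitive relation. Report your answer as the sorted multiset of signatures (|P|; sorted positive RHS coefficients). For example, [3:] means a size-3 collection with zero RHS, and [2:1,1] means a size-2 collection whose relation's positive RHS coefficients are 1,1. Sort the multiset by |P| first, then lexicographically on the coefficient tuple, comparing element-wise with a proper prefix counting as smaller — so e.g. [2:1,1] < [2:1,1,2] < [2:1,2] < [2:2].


Minimal non-faces — 9 found among 8 rays, 17 max cones:

  P={1,7}:  v_{1} + v_{7} = v_{3}  ⟹  sig = [2:1]
  P={1,4}:  v_{1} + v_{4} = v_{3} + v_{5} + v_{6}  ⟹  sig = [2:1,1,1]
  P={2,4}:  v_{2} + v_{4} = 3·v_{6} + v_{8}  ⟹  sig = [2:1,3]
  P={1,6,8}:  v_{1} + v_{6} + v_{8} = 0  ⟹  sig = [3:]
  P={2,3,5}:  v_{2} + v_{3} + v_{5} = v_{6}  ⟹  sig = [3:1]
  P={3,6,8}:  v_{3} + v_{6} + v_{8} = v_{7}  ⟹  sig = [3:1]
  P={5,6,7}:  v_{5} + v_{6} + v_{7} = v_{4}  ⟹  sig = [3:1]
  P={2,5,7}:  v_{2} + v_{5} + v_{7} = 2·v_{6} + v_{8}  ⟹  sig = [3:1,2]
  P={3,4,8}:  v_{3} + v_{4} + v_{8} = v_{5} + 2·v_{7}  ⟹  sig = [3:1,2]

so the primitive-relation signature multiset is
{ [2:1],  [2:1,1,1],  [2:1,3],  [3:],  [3:1] ×3,  [3:1,2] ×2 }


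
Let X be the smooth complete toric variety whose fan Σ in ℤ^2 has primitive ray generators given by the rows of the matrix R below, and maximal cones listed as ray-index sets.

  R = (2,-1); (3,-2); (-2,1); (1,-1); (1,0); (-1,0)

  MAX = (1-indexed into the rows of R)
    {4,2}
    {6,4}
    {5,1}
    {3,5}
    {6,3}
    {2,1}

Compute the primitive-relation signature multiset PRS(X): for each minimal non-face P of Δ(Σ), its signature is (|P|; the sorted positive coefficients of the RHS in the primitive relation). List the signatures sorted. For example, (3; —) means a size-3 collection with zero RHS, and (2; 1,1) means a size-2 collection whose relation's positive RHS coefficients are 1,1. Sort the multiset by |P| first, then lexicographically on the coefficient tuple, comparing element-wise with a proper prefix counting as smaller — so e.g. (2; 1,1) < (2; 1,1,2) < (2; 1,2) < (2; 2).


Δ(Σ) — 6 vertices, 9 min non-faces:

  • {1,3}:  v_{1} + v_{3} = 0  ⟹  sig = (2; —)
  • {5,6}:  v_{5} + v_{6} = 0  ⟹  sig = (2; —)
  • {1,4}:  v_{1} + v_{4} = v_{2}  ⟹  sig = (2; 1)
  • {1,6}:  v_{1} + v_{6} = v_{4}  ⟹  sig = (2; 1)
  • {2,3}:  v_{2} + v_{3} = v_{4}  ⟹  sig = (2; 1)
  • {3,4}:  v_{3} + v_{4} = v_{6}  ⟹  sig = (2; 1)
  • {4,5}:  v_{4} + v_{5} = v_{1}  ⟹  sig = (2; 1)
  • {2,5}:  v_{2} + v_{5} = 2·v_{1}  ⟹  sig = (2; 2)
  • {2,6}:  v_{2} + v_{6} = 2·v_{4}  ⟹  sig = (2; 2)

Hence PRS(X_Σ) =
    |P|=2: 9 collections, coeffs (), (), (1), (1), (1), (1), (1), (2), (2)


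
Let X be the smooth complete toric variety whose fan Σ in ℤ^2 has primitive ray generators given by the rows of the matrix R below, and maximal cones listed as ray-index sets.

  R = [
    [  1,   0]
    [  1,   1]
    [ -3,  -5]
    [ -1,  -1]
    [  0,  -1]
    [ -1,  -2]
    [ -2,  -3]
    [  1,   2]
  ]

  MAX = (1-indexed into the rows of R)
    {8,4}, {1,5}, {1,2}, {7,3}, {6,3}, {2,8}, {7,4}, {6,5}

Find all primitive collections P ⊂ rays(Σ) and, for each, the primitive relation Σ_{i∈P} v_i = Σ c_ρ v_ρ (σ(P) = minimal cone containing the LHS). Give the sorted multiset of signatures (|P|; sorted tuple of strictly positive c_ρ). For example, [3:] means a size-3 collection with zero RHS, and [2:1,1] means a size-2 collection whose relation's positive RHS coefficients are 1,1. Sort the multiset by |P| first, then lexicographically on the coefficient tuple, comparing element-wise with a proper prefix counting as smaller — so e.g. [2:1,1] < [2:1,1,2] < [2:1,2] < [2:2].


Δ(Σ) — 8 vertices, 20 min non-faces:

  • {2,4}:  v_{2} + v_{4} = 0  ⟹  sig = [2:]
  • {6,8}:  v_{6} + v_{8} = 0  ⟹  sig = [2:]
  • {1,4}:  v_{1} + v_{4} = v_{5}  ⟹  sig = [2:1]
  • {2,5}:  v_{2} + v_{5} = v_{1}  ⟹  sig = [2:1]
  • {2,6}:  v_{2} + v_{6} = v_{5}  ⟹  sig = [2:1]
  • {2,7}:  v_{2} + v_{7} = v_{6}  ⟹  sig = [2:1]
  • {3,8}:  v_{3} + v_{8} = v_{7}  ⟹  sig = [2:1]
  • {4,5}:  v_{4} + v_{5} = v_{6}  ⟹  sig = [2:1]
  • {4,6}:  v_{4} + v_{6} = v_{7}  ⟹  sig = [2:1]
  • {5,8}:  v_{5} + v_{8} = v_{2}  ⟹  sig = [2:1]
  • {6,7}:  v_{6} + v_{7} = v_{3}  ⟹  sig = [2:1]
  • {7,8}:  v_{7} + v_{8} = v_{4}  ⟹  sig = [2:1]
  • {1,7}:  v_{1} + v_{7} = v_{5} + v_{6}  ⟹  sig = [2:1,1]
  • {1,3}:  v_{1} + v_{3} = v_{5} + 2·v_{6}  ⟹  sig = [2:1,2]
  • {1,6}:  v_{1} + v_{6} = 2·v_{5}  ⟹  sig = [2:2]
  • {1,8}:  v_{1} + v_{8} = 2·v_{2}  ⟹  sig = [2:2]
  • {2,3}:  v_{2} + v_{3} = 2·v_{6}  ⟹  sig = [2:2]
  • {3,4}:  v_{3} + v_{4} = 2·v_{7}  ⟹  sig = [2:2]
  • {5,7}:  v_{5} + v_{7} = 2·v_{6}  ⟹  sig = [2:2]
  • {3,5}:  v_{3} + v_{5} = 3·v_{6}  ⟹  sig = [2:3]

Sorted signature multiset PRS(X):
[[2:], [2:], [2:1], [2:1], [2:1], [2:1], [2:1], [2:1], [2:1], [2:1], [2:1], [2:1], [2:1,1], [2:1,2], [2:2], [2:2], [2:2], [2:2], [2:2], [2:3]]


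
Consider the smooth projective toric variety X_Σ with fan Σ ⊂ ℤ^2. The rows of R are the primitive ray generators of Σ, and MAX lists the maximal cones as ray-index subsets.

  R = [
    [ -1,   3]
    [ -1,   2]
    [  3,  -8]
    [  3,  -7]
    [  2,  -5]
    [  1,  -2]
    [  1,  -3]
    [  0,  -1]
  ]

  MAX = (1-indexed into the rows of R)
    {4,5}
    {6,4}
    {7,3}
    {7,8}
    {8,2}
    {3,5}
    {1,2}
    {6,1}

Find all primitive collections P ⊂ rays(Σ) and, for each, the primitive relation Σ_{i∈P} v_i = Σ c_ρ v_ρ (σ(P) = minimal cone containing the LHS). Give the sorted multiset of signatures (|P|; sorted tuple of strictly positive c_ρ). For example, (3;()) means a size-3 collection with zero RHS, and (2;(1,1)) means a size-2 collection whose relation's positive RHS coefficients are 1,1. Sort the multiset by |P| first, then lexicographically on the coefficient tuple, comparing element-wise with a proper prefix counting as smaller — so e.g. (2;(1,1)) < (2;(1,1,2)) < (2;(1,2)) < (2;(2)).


Minimal non-faces — 20 found among 8 rays, 8 max cones:

  {1,7}:  v_{1} + v_{7} = 0  ⇒ sig = (2;())
  {2,6}:  v_{2} + v_{6} = 0  ⇒ sig = (2;())
  {1,3}:  v_{1} + v_{3} = v_{5}  ⇒ sig = (2;(1))
  {1,5}:  v_{1} + v_{5} = v_{6}  ⇒ sig = (2;(1))
  {1,8}:  v_{1} + v_{8} = v_{2}  ⇒ sig = (2;(1))
  {2,4}:  v_{2} + v_{4} = v_{5}  ⇒ sig = (2;(1))
  {2,5}:  v_{2} + v_{5} = v_{7}  ⇒ sig = (2;(1))
  {2,7}:  v_{2} + v_{7} = v_{8}  ⇒ sig = (2;(1))
  {4,8}:  v_{4} + v_{8} = v_{3}  ⇒ sig = (2;(1))
  {5,6}:  v_{5} + v_{6} = v_{4}  ⇒ sig = (2;(1))
  {5,7}:  v_{5} + v_{7} = v_{3}  ⇒ sig = (2;(1))
  {6,7}:  v_{6} + v_{7} = v_{5}  ⇒ sig = (2;(1))
  {6,8}:  v_{6} + v_{8} = v_{7}  ⇒ sig = (2;(1))
  {1,4}:  v_{1} + v_{4} = 2·v_{6}  ⇒ sig = (2;(2))
  {2,3}:  v_{2} + v_{3} = 2·v_{7}  ⇒ sig = (2;(2))
  {3,6}:  v_{3} + v_{6} = 2·v_{5}  ⇒ sig = (2;(2))
  {4,7}:  v_{4} + v_{7} = 2·v_{5}  ⇒ sig = (2;(2))
  {5,8}:  v_{5} + v_{8} = 2·v_{7}  ⇒ sig = (2;(2))
  {3,4}:  v_{3} + v_{4} = 3·v_{5}  ⇒ sig = (2;(3))
  {3,8}:  v_{3} + v_{8} = 3·v_{7}  ⇒ sig = (2;(3))

Hence PRS(X_Σ) =
[(2;()), (2;()), (2;(1)), (2;(1)), (2;(1)), (2;(1)), (2;(1)), (2;(1)), (2;(1)), (2;(1)), (2;(1)), (2;(1)), (2;(1)), (2;(2)), (2;(2)), (2;(2)), (2;(2)), (2;(2)), (2;(3)), (2;(3))]


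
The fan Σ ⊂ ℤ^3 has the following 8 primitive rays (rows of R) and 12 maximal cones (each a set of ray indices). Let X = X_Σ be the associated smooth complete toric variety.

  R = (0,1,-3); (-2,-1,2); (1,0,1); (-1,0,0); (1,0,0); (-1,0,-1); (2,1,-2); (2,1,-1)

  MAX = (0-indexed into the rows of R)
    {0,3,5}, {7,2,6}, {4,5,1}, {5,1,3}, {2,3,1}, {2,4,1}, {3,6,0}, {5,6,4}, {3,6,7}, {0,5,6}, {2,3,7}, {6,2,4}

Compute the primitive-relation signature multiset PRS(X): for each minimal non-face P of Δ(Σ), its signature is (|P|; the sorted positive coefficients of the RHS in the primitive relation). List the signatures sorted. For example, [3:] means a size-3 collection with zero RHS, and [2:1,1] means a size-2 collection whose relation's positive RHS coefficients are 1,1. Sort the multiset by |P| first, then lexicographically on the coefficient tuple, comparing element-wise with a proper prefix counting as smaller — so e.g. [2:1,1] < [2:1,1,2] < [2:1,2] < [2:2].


|primitive collections| = 12. Relations:

  P={1,6}:  v_{1} + v_{6} = 0  ⇒ sig = [2:]
  P={2,5}:  v_{2} + v_{5} = 0  ⇒ sig = [2:]
  P={3,4}:  v_{3} + v_{4} = 0  ⇒ sig = [2:]
  P={0,1}:  v_{0} + v_{1} = v_{3} + v_{5}  ⇒ sig = [2:1,1]
  P={0,2}:  v_{0} + v_{2} = v_{3} + v_{6}  ⇒ sig = [2:1,1]
  P={0,4}:  v_{0} + v_{4} = v_{5} + v_{6}  ⇒ sig = [2:1,1]
  P={1,7}:  v_{1} + v_{7} = v_{2} + v_{3}  ⇒ sig = [2:1,1]
  P={4,7}:  v_{4} + v_{7} = v_{2} + v_{6}  ⇒ sig = [2:1,1]
  P={5,7}:  v_{5} + v_{7} = v_{3} + v_{6}  ⇒ sig = [2:1,1]
  P={0,7}:  v_{0} + v_{7} = 2·v_{3} + 2·v_{6}  ⇒ sig = [2:2,2]
  P={2,3,6}:  v_{2} + v_{3} + v_{6} = v_{7}  ⇒ sig = [3:1]
  P={3,5,6}:  v_{3} + v_{5} + v_{6} = v_{0}  ⇒ sig = [3:1]

Hence PRS(X_Σ) =
    [2:]
    [2:]
    [2:]
    [2:1,1]
    [2:1,1]
    [2:1,1]
    [2:1,1]
    [2:1,1]
    [2:1,1]
    [2:2,2]
    [3:1]
    [3:1]


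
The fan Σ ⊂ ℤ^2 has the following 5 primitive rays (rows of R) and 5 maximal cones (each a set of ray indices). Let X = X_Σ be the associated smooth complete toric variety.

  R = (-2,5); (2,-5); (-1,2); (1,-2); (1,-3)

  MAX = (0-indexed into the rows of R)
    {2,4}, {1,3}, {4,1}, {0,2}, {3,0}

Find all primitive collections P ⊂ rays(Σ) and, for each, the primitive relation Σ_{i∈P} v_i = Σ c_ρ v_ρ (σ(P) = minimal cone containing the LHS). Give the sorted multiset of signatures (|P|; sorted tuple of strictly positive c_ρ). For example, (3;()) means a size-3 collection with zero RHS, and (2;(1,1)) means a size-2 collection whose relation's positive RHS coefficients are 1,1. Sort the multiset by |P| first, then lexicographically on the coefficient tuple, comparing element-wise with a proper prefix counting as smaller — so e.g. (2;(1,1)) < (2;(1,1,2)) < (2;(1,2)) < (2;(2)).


|primitive collections| = 5. Relations:

  • {0,1}:  v_{0} + v_{1} = 0  →  sig = (2;())
  • {2,3}:  v_{2} + v_{3} = 0  →  sig = (2;())
  • {0,4}:  v_{0} + v_{4} = v_{2}  →  sig = (2;(1))
  • {1,2}:  v_{1} + v_{2} = v_{4}  →  sig = (2;(1))
  • {3,4}:  v_{3} + v_{4} = v_{1}  →  sig = (2;(1))

Sorted signature multiset PRS(X):
{ (2;()) ×2,  (2;(1)) ×3 }


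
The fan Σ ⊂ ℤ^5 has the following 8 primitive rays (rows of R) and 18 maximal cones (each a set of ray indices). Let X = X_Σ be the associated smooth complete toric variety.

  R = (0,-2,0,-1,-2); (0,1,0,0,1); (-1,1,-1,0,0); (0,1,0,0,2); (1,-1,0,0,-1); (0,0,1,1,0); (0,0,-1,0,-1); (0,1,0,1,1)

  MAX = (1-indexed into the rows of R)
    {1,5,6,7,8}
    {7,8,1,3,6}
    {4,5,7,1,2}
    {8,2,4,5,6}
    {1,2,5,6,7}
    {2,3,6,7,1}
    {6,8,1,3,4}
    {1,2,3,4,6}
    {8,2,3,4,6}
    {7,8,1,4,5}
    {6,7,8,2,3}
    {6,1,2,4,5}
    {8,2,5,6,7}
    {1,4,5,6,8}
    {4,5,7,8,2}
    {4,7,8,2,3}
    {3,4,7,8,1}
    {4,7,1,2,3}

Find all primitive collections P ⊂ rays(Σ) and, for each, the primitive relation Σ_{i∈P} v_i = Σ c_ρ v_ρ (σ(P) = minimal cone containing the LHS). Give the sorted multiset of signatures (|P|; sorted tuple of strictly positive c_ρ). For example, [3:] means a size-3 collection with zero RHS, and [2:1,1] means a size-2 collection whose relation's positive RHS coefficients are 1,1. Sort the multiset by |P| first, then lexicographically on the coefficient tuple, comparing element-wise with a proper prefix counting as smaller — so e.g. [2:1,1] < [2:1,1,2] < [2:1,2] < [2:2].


|primitive collections| = 3. Relations:

  P = {3,5}:  v_{3} + v_{5} = v_{7}  ⇒ sig = [2:1]
  P = {1,2,8}:  v_{1} + v_{2} + v_{8} = 0  ⇒ sig = [3:]
  P = {4,6,7}:  v_{4} + v_{6} + v_{7} = v_{8}  ⇒ sig = [3:1]

Sorted signature multiset PRS(X):
    |P|=2: 1 collection, coeffs (1)
    |P|=3: 2 collections, coeffs (), (1)


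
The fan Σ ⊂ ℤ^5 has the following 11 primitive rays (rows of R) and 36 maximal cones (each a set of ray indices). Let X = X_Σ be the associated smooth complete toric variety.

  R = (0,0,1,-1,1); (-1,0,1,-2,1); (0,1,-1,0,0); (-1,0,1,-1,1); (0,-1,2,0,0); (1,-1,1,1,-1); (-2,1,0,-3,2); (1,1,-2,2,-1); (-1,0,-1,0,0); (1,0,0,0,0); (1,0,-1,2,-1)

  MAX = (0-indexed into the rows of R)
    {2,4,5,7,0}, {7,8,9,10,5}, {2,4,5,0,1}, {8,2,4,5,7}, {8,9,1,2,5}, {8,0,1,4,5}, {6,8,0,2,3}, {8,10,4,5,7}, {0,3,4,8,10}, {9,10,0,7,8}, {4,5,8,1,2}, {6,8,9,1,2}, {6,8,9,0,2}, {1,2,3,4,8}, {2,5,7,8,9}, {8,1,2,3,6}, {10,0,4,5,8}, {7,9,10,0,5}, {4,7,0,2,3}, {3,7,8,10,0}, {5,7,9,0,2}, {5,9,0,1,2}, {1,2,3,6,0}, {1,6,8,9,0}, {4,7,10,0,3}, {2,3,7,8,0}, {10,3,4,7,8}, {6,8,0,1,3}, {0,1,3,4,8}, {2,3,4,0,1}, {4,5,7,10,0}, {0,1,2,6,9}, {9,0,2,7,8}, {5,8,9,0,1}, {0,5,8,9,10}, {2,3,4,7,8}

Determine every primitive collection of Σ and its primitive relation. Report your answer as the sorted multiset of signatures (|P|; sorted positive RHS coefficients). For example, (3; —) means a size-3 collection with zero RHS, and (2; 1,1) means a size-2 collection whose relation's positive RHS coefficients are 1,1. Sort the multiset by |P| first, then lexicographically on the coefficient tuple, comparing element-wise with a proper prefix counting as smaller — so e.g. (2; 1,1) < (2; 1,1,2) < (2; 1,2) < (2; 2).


Minimal non-faces — 15 found among 11 rays, 36 max cones:

  P = {1,10}:  v_{1} + v_{10} = 0  ⇒ sig = (2; —)
  P = {1,7}:  v_{1} + v_{7} = v_{2}  ⇒ sig = (2; 1)
  P = {2,10}:  v_{2} + v_{10} = v_{7}  ⇒ sig = (2; 1)
  P = {3,5}:  v_{3} + v_{5} = v_{4}  ⇒ sig = (2; 1)
  P = {3,9}:  v_{3} + v_{9} = v_{0}  ⇒ sig = (2; 1)
  P = {5,6}:  v_{5} + v_{6} = v_{1}  ⇒ sig = (2; 1)
  P = {4,6}:  v_{4} + v_{6} = v_{1} + v_{3}  ⇒ sig = (2; 1,1)
  P = {4,9}:  v_{4} + v_{9} = v_{0} + v_{5}  ⇒ sig = (2; 1,1)
  P = {6,10}:  v_{6} + v_{10} = v_{0} + v_{2} + v_{8}  ⇒ sig = (2; 1,1,1)
  P = {6,7}:  v_{6} + v_{7} = v_{0} + 2·v_{2} + v_{8}  ⇒ sig = (2; 1,1,2)
  P = {0,2,5,8}:  v_{0} + v_{2} + v_{5} + v_{8} = 0  ⇒ sig = (4; —)
  P = {0,1,2,8}:  v_{0} + v_{1} + v_{2} + v_{8} = v_{6}  ⇒ sig = (4; 1)
  P = {0,2,4,8}:  v_{0} + v_{2} + v_{4} + v_{8} = v_{3}  ⇒ sig = (4; 1)
  P = {0,5,7,8}:  v_{0} + v_{5} + v_{7} + v_{8} = v_{10}  ⇒ sig = (4; 1)
  P = {0,4,7,8}:  v_{0} + v_{4} + v_{7} + v_{8} = v_{3} + v_{10}  ⇒ sig = (4; 1,1)

so the primitive-relation signature multiset is
[(2; —), (2; 1), (2; 1), (2; 1), (2; 1), (2; 1), (2; 1,1), (2; 1,1), (2; 1,1,1), (2; 1,1,2), (4; —), (4; 1), (4; 1), (4; 1), (4; 1,1)]


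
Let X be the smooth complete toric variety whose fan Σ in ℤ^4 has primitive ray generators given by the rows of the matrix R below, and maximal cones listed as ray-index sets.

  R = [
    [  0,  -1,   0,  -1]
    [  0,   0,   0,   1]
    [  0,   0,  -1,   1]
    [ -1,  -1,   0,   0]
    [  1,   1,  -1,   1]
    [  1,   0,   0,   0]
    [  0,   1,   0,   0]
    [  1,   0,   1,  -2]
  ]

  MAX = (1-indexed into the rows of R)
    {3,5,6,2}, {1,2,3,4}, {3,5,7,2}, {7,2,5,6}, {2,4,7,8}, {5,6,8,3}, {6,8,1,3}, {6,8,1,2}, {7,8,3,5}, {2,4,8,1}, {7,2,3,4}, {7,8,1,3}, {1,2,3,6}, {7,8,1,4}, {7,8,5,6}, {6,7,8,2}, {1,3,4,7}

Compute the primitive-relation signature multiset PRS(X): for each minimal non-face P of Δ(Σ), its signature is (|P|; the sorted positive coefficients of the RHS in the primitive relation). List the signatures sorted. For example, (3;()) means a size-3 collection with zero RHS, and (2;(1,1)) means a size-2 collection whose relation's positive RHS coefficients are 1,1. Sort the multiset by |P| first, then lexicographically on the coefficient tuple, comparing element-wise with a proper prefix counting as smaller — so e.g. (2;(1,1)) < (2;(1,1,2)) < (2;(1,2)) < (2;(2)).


|primitive collections| = 9. Relations:

  • {4,5}:  v_{4} + v_{5} = v_{3}  so sig = (2;(1))
  • {4,6}:  v_{4} + v_{6} = v_{1} + v_{2}  so sig = (2;(1,1))
  • {1,5}:  v_{1} + v_{5} = 2·v_{3} + v_{8}  so sig = (2;(1,2))
  • {1,2,7}:  v_{1} + v_{2} + v_{7} = 0  so sig = (3;())
  • {2,3,8}:  v_{2} + v_{3} + v_{8} = v_{6}  so sig = (3;(1))
  • {3,4,8}:  v_{3} + v_{4} + v_{8} = v_{1}  so sig = (3;(1))
  • {3,6,7}:  v_{3} + v_{6} + v_{7} = v_{5}  so sig = (3;(1))
  • {1,6,7}:  v_{1} + v_{6} + v_{7} = v_{3} + v_{8}  so sig = (3;(1,1))
  • {2,5,8}:  v_{2} + v_{5} + v_{8} = 2·v_{6} + v_{7}  so sig = (3;(1,2))

so the primitive-relation signature multiset is
    |P|=2: 3 collections, coeffs (1), (1,1), (1,2)
    |P|=3: 6 collections, coeffs (), (1), (1), (1), (1,1), (1,2)
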